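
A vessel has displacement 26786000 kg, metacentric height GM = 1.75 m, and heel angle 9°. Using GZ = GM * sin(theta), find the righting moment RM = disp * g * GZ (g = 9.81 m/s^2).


Formula: GZ = GM * sin(theta); RM = disp * g * GZ
Step 1 — GZ = 1.75 * sin(9°) = 1.75 * 0.156434 = 0.273759 m
Step 2 — RM = 26786000 * 9.81 * 0.273759 ≈ 71936000 N·m (5 s.f.)

71936000 N·m


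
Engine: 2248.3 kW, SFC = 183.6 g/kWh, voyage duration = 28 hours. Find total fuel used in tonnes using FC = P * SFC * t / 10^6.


Formula: FC (tonnes) = P * SFC * t / 1,000,000
Step 1 — P * SFC * t = 2248.3 * 183.6 * 28 = 11558060.64 g
Step 2 — FC (tonnes) = 11558060.64 / 1,000,000 ≈ 11.558 tonnes (5 s.f.)

11.558 tonnes


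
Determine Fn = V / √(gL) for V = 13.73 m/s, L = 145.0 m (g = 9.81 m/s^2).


Formula: Fn = V / sqrt(g * L)
Step 1 — g * L = 9.81 * 145.0 = 1422.45
Step 2 — sqrt(g * L) = sqrt(1422.45) = 37.715381
Step 3 — Fn = 13.73 / 37.715381 ≈ 0.36404 (5 s.f.)

0.36404


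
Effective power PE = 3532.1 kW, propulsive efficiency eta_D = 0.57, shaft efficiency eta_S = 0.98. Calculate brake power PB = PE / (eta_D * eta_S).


Formula: PB = PE / (eta_D * eta_S)
Step 1 — combined efficiency = eta_D * eta_S = 0.57 * 0.98 = 0.5586
Step 2 — PB = 3532.1 / 0.5586 ≈ 6323.1 kW (5 s.f.)

6323.1 kW


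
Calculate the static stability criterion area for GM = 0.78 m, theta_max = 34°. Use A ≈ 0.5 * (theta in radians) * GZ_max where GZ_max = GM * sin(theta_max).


Formula: GZ_max = GM * sin(theta); Area = 0.5 * theta_rad * GZ_max
Step 1 — GZ_max = 0.78 * sin(34°) = 0.78 * 0.559193 = 0.436171 m
Step 2 — theta_rad = 34 * pi/180 = 0.593412 rad
Step 3 — Area = 0.5 * 0.593412 * 0.436171 ≈ 0.12941 m·rad (5 s.f.)

0.12941 m·rad


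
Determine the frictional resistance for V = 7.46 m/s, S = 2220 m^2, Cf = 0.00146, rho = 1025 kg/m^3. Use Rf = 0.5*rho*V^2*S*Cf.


Formula: Rf = 0.5 * rho * V^2 * S * Cf
Step 1 — V^2 = 7.46^2 = 55.6516
Step 2 — 0.5 * rho * V^2 = 0.5 * 1025 * 55.6516 = 28521.445
Step 3 — Rf = 28521.445 * 2220 * 0.00146 ≈ 92444 N (5 s.f.)

92444 N


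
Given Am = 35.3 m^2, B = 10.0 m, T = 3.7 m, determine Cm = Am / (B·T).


Formula: Cm = Am / (B * T)
Step 1 — B * T = 10.0 * 3.7 = 37.0 m^2
Step 2 — Cm = 35.3 / 37.0 ≈ 0.95405 (5 s.f.)

0.95405


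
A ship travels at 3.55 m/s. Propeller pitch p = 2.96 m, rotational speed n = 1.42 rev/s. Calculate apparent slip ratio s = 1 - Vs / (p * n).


Formula: s = 1 - Vs / (p * n)
Step 1 — p * n = 2.96 * 1.42 = 4.2032
Step 2 — Vs / (p*n) = 3.55 / 4.2032 = 0.844595 (6 d.p.)
Step 3 — s = 1 - 0.844595 = 0.155405

0.155405


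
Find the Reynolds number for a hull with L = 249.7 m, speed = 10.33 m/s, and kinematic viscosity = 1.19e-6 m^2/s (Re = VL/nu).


Formula: Re = V * L / nu
Step 1 — V * L = 10.33 * 249.7 = 2579.401 m^2/s
Step 2 — Re = 2579.401 / 1.19e-6 = 2.17e+09

2.17e+09


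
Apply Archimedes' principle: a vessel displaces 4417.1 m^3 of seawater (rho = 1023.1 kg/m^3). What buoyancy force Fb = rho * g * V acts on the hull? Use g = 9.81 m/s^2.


Formula: Fb = rho * g * V
Substituting: Fb = 1023.1 * 9.81 * 4417.1
Intermediate: 1023.1 * 9.81 = 10036.611
Result: Fb = 10036.611 * 4417.1 ≈ 44333000 N (5 s.f.)

44333000 N


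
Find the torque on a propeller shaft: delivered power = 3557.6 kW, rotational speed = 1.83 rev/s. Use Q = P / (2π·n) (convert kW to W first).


Formula: Q = P_W / (2 * pi * n)
Step 1 — P_W = 3557.6 kW * 1000 = 3557600.0 W
Step 2 — 2 * pi * n = 2 * pi * 1.83 = 11.498229
Step 3 — Q = 3557600.0 / 11.498229 ≈ 309400 N·m (5 s.f.)

309400 N·m


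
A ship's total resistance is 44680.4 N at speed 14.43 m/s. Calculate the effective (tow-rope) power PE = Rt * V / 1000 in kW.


Formula: PE = Rt * V / 1000 (kW)
Step 1 — PE (W) = 44680.4 * 14.43 = 644738.172 W
Step 2 — PE (kW) = 644738.172 / 1000 ≈ 644.74 kW (5 s.f.)

644.74 kW


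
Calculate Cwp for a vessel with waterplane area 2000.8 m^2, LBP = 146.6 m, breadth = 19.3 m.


Formula: Cwp = Aw / (L * B)
Step 1 — L * B = 146.6 * 19.3 = 2829.38 m^2
Step 2 — Cwp = 2000.8 / 2829.38 ≈ 0.70715 (5 s.f.)

0.70715


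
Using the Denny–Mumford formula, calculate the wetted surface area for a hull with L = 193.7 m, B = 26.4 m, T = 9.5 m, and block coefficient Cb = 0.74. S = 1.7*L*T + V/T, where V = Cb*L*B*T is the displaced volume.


Formula: S = 1.7*L*T + V/T with V = Cb*L*B*T, i.e. S = L * (1.7*T + Cb*B)
Step 1 — 1.7*T = 1.7 * 9.5 = 16.15 m
Step 2 — Cb*B = 0.74 * 26.4 = 19.536 m
Step 3 — 1.7*T + Cb*B = 16.15 + 19.536 = 35.686 m
Step 4 — S = 193.7 * 35.686 ≈ 6912.4 m^2 (5 s.f.)

6912.4 m^2


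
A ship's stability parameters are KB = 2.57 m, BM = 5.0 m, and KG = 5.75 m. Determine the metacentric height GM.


Formula: GM = KB + BM - KG
Step 1 — KM = KB + BM = 2.57 + 5.0 = 7.57 m
Step 2 — GM = KM - KG = 7.57 - 5.75 = 1.82 m

1.82 m


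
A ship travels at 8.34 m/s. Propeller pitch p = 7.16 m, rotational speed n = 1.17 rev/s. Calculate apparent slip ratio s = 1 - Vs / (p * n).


Formula: s = 1 - Vs / (p * n)
Step 1 — p * n = 7.16 * 1.17 = 8.3772
Step 2 — Vs / (p*n) = 8.34 / 8.3772 = 0.995559 (6 d.p.)
Step 3 — s = 1 - 0.995559 = 0.004441

0.004441


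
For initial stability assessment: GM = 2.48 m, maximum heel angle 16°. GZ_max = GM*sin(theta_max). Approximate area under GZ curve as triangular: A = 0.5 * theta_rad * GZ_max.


Formula: GZ_max = GM * sin(theta); Area = 0.5 * theta_rad * GZ_max
Step 1 — GZ_max = 2.48 * sin(16°) = 2.48 * 0.275637 = 0.68358 m
Step 2 — theta_rad = 16 * pi/180 = 0.279253 rad
Step 3 — Area = 0.5 * 0.279253 * 0.68358 ≈ 0.095446 m·rad (5 s.f.)

0.095446 m·rad


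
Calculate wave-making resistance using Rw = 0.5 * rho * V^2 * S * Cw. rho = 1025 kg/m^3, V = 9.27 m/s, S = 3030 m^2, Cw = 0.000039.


Formula: Rw = 0.5 * rho * V^2 * S * Cw
Step 1 — V^2 = 9.27^2 = 85.9329
Step 2 — 0.5 * rho * V^2 = 0.5 * 1025 * 85.9329 = 44040.61125
Step 3 — Rw = 44040.61125 * 3030 * 0.000039 ≈ 5204.3 N (5 s.f.)

5204.3 N


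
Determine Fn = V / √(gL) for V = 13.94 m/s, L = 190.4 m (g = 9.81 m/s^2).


Formula: Fn = V / sqrt(g * L)
Step 1 — g * L = 9.81 * 190.4 = 1867.824
Step 2 — sqrt(g * L) = sqrt(1867.824) = 43.218329
Step 3 — Fn = 13.94 / 43.218329 ≈ 0.32255 (5 s.f.)

0.32255


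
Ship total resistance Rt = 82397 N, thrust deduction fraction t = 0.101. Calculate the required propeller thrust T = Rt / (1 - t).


Formula: T = Rt / (1 - t)
Step 1 — (1 - t) = 1 - 0.101 = 0.899
Step 2 — T = 82397 / 0.899 ≈ 91654 N (5 s.f.)

91654 N


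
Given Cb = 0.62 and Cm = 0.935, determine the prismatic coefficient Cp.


Formula: Cp = Cb / Cm
Substituting: Cp = 0.62 / 0.935
Result: Cp ≈ 0.66310 (5 s.f.)

0.66310


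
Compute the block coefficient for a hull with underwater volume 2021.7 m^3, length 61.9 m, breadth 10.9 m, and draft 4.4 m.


Formula: Cb = V / (L * B * T)
Step 1 — L * B * T = 61.9 * 10.9 * 4.4 = 2968.724 m^3
Step 2 — Cb = 2021.7 / 2968.724 ≈ 0.68100 (5 s.f.)

0.68100


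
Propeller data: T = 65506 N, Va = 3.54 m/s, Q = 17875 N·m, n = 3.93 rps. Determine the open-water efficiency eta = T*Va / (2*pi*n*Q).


Formula: eta = T * Va / (2 * pi * n * Q)
Step 1 — numerator = T * Va = 65506 * 3.54 = 231891.24
Step 2 — 2 * pi * n = 2 * pi * 3.93 = 24.692918
Step 3 — denominator = 24.692918 * 17875 = 441385.91
Step 4 — eta = 231891.24 / 441385.91 ≈ 0.52537 (5 s.f.)

0.52537


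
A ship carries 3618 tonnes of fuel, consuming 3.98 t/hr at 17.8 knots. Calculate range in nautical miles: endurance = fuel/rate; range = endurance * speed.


Formula: endurance = fuel / rate; range = endurance * speed
Step 1 — endurance = 3618 / 3.98 = 909.0452 hours
Step 2 — range = 909.0452 * 17.8 ≈ 16181 nautical miles (5 s.f.)

16181 NM


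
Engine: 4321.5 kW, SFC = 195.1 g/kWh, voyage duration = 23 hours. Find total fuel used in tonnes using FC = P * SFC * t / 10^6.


Formula: FC (tonnes) = P * SFC * t / 1,000,000
Step 1 — P * SFC * t = 4321.5 * 195.1 * 23 = 19391866.95 g
Step 2 — FC (tonnes) = 19391866.95 / 1,000,000 ≈ 19.392 tonnes (5 s.f.)

19.392 tonnes


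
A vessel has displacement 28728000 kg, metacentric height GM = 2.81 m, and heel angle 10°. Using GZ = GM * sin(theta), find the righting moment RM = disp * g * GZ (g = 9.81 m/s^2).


Formula: GZ = GM * sin(theta); RM = disp * g * GZ
Step 1 — GZ = 2.81 * sin(10°) = 2.81 * 0.173648 = 0.487951 m
Step 2 — RM = 28728000 * 9.81 * 0.487951 ≈ 137520000 N·m (5 s.f.)

137520000 N·m


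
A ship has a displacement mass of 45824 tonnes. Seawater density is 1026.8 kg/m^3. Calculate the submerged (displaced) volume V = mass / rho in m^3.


Formula: V = mass / rho
Step 1 — convert tonnes to kg: 45824 t * 1000 = 45824000 kg
Step 2 — V = 45824000 / 1026.8 ≈ 44628 m^3 (5 s.f.)

44628 m^3


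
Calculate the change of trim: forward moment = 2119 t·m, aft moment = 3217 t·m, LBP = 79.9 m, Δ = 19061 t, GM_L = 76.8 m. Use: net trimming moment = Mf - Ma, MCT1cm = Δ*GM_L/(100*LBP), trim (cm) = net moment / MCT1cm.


Formula: net trimming moment = Mf - Ma; MCT1cm = Δ*GM_L/(100*LBP); trim = net moment / MCT1cm
Step 1 — net trimming moment = 2119 - 3217 = -1098 t·m
Step 2 — MCT1cm = 19061 * 76.8 / (100 * 79.9) = 183.2146 t·m/cm
Step 3 — trim = -1098 / 183.2146 ≈ -5.9930 cm (5 s.f.)

-5.9930 cm


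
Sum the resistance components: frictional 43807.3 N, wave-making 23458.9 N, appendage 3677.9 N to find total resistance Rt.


Formula: Rt = Rf + Rw + Ra
Substituting: Rt = 43807.3 + 23458.9 + 3677.9
Result: Rt = 70944.1 N

70944.1 N


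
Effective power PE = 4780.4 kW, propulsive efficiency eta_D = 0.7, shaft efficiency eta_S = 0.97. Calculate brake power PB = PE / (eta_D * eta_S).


Formula: PB = PE / (eta_D * eta_S)
Step 1 — combined efficiency = eta_D * eta_S = 0.7 * 0.97 = 0.679
Step 2 — PB = 4780.4 / 0.679 ≈ 7040.4 kW (5 s.f.)

7040.4 kW


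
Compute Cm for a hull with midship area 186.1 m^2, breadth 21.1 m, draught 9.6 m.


Formula: Cm = Am / (B * T)
Step 1 — B * T = 21.1 * 9.6 = 202.56 m^2
Step 2 — Cm = 186.1 / 202.56 ≈ 0.91874 (5 s.f.)

0.91874


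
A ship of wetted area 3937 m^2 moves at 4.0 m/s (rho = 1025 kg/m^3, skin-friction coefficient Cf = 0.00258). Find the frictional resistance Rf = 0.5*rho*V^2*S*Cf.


Formula: Rf = 0.5 * rho * V^2 * S * Cf
Step 1 — V^2 = 4.0^2 = 16.0
Step 2 — 0.5 * rho * V^2 = 0.5 * 1025 * 16.0 = 8200.0
Step 3 — Rf = 8200.0 * 3937 * 0.00258 ≈ 83291 N (5 s.f.)

83291 N


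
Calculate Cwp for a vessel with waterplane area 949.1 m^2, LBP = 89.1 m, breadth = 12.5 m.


Formula: Cwp = Aw / (L * B)
Step 1 — L * B = 89.1 * 12.5 = 1113.75 m^2
Step 2 — Cwp = 949.1 / 1113.75 ≈ 0.85217 (5 s.f.)

0.85217


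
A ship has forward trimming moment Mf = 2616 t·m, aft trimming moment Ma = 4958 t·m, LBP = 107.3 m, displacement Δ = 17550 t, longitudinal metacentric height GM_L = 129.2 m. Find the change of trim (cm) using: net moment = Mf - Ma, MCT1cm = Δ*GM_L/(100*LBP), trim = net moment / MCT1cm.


Formula: net trimming moment = Mf - Ma; MCT1cm = Δ*GM_L/(100*LBP); trim = net moment / MCT1cm
Step 1 — net trimming moment = 2616 - 4958 = -2342 t·m
Step 2 — MCT1cm = 17550 * 129.2 / (100 * 107.3) = 211.3197 t·m/cm
Step 3 — trim = -2342 / 211.3197 ≈ -11.083 cm (5 s.f.)

-11.083 cm


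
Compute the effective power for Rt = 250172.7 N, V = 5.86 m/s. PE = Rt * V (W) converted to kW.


Formula: PE = Rt * V / 1000 (kW)
Step 1 — PE (W) = 250172.7 * 5.86 = 1466012.022 W
Step 2 — PE (kW) = 1466012.022 / 1000 ≈ 1466.0 kW (5 s.f.)

1466.0 kW


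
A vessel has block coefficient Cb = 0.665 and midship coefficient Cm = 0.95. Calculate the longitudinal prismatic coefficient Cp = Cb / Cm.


Formula: Cp = Cb / Cm
Substituting: Cp = 0.665 / 0.95
Result: Cp ≈ 0.70000 (5 s.f.)

0.70000


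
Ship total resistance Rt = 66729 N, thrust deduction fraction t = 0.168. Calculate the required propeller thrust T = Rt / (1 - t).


Formula: T = Rt / (1 - t)
Step 1 — (1 - t) = 1 - 0.168 = 0.832
Step 2 — T = 66729 / 0.832 ≈ 80203 N (5 s.f.)

80203 N


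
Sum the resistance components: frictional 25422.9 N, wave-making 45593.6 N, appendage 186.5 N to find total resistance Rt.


Formula: Rt = Rf + Rw + Ra
Substituting: Rt = 25422.9 + 45593.6 + 186.5
Result: Rt = 71203.0 N

71203.0 N


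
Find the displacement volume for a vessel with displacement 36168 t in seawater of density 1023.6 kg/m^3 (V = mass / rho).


Formula: V = mass / rho
Step 1 — convert tonnes to kg: 36168 t * 1000 = 36168000 kg
Step 2 — V = 36168000 / 1023.6 ≈ 35334 m^3 (5 s.f.)

35334 m^3


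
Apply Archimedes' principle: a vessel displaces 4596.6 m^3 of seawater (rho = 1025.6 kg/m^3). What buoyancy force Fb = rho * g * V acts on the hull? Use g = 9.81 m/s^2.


Formula: Fb = rho * g * V
Substituting: Fb = 1025.6 * 9.81 * 4596.6
Intermediate: 1025.6 * 9.81 = 10061.136
Result: Fb = 10061.136 * 4596.6 ≈ 46247000 N (5 s.f.)

46247000 N


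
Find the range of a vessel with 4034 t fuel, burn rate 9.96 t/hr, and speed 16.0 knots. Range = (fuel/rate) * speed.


Formula: endurance = fuel / rate; range = endurance * speed
Step 1 — endurance = 4034 / 9.96 = 405.0201 hours
Step 2 — range = 405.0201 * 16.0 ≈ 6480.3 nautical miles (5 s.f.)

6480.3 NM


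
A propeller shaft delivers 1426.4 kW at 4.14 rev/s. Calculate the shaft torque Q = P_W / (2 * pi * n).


Formula: Q = P_W / (2 * pi * n)
Step 1 — P_W = 1426.4 kW * 1000 = 1426400.0 W
Step 2 — 2 * pi * n = 2 * pi * 4.14 = 26.012387
Step 3 — Q = 1426400.0 / 26.012387 ≈ 54835 N·m (5 s.f.)

54835 N·m


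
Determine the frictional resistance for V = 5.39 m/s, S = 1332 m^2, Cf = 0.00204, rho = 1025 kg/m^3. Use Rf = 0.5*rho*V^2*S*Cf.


Formula: Rf = 0.5 * rho * V^2 * S * Cf
Step 1 — V^2 = 5.39^2 = 29.0521
Step 2 — 0.5 * rho * V^2 = 0.5 * 1025 * 29.0521 = 14889.20125
Step 3 — Rf = 14889.20125 * 1332 * 0.00204 ≈ 40458 N (5 s.f.)

40458 N


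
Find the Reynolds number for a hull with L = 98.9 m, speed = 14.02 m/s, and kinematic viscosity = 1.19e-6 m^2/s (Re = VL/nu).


Formula: Re = V * L / nu
Step 1 — V * L = 14.02 * 98.9 = 1386.578 m^2/s
Step 2 — Re = 1386.578 / 1.19e-6 = 1.17e+09

1.17e+09


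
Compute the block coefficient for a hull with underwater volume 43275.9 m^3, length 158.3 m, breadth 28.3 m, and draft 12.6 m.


Formula: Cb = V / (L * B * T)
Step 1 — L * B * T = 158.3 * 28.3 * 12.6 = 56446.614 m^3
Step 2 — Cb = 43275.9 / 56446.614 ≈ 0.76667 (5 s.f.)

0.76667


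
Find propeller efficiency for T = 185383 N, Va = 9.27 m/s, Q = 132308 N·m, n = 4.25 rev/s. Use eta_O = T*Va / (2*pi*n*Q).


Formula: eta = T * Va / (2 * pi * n * Q)
Step 1 — numerator = T * Va = 185383 * 9.27 = 1718500.41
Step 2 — 2 * pi * n = 2 * pi * 4.25 = 26.703538
Step 3 — denominator = 26.703538 * 132308 = 3533091.71
Step 4 — eta = 1718500.41 / 3533091.71 ≈ 0.48640 (5 s.f.)

0.48640


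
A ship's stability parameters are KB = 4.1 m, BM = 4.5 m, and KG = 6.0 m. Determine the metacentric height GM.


Formula: GM = KB + BM - KG
Step 1 — KM = KB + BM = 4.1 + 4.5 = 8.6 m
Step 2 — GM = KM - KG = 8.6 - 6.0 = 2.6 m

2.6 m


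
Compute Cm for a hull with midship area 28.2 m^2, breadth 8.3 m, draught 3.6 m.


Formula: Cm = Am / (B * T)
Step 1 — B * T = 8.3 * 3.6 = 29.88 m^2
Step 2 — Cm = 28.2 / 29.88 ≈ 0.94378 (5 s.f.)

0.94378


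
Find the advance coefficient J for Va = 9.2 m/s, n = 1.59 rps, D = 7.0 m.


Formula: J = Va / (n * D)
Step 1 — n * D = 1.59 * 7.0 = 11.13
Step 2 — J = 9.2 / 11.13 ≈ 0.82659 (5 s.f.)

0.82659


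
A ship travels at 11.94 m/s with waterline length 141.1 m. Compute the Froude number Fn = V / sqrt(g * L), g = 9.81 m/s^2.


Formula: Fn = V / sqrt(g * L)
Step 1 — g * L = 9.81 * 141.1 = 1384.191
Step 2 — sqrt(g * L) = sqrt(1384.191) = 37.204717
Step 3 — Fn = 11.94 / 37.204717 ≈ 0.32093 (5 s.f.)

0.32093


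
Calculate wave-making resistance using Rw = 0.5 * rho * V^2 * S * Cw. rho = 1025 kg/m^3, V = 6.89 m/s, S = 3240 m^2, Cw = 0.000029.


Formula: Rw = 0.5 * rho * V^2 * S * Cw
Step 1 — V^2 = 6.89^2 = 47.4721
Step 2 — 0.5 * rho * V^2 = 0.5 * 1025 * 47.4721 = 24329.45125
Step 3 — Rw = 24329.45125 * 3240 * 0.000029 ≈ 2286.0 N (5 s.f.)

2286.0 N


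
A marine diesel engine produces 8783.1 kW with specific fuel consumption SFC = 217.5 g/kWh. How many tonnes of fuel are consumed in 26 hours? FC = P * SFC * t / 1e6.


Formula: FC (tonnes) = P * SFC * t / 1,000,000
Step 1 — P * SFC * t = 8783.1 * 217.5 * 26 = 49668430.5 g
Step 2 — FC (tonnes) = 49668430.5 / 1,000,000 ≈ 49.668 tonnes (5 s.f.)

49.668 tonnes


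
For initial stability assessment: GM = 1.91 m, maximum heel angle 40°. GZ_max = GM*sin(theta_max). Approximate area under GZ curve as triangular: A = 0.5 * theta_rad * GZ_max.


Formula: GZ_max = GM * sin(theta); Area = 0.5 * theta_rad * GZ_max
Step 1 — GZ_max = 1.91 * sin(40°) = 1.91 * 0.642788 = 1.227725 m
Step 2 — theta_rad = 40 * pi/180 = 0.698132 rad
Step 3 — Area = 0.5 * 0.698132 * 1.227725 ≈ 0.42856 m·rad (5 s.f.)

0.42856 m·rad


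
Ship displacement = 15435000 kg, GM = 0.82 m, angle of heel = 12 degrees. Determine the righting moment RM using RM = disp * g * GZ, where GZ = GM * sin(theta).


Formula: GZ = GM * sin(theta); RM = disp * g * GZ
Step 1 — GZ = 0.82 * sin(12°) = 0.82 * 0.207912 = 0.170488 m
Step 2 — RM = 15435000 * 9.81 * 0.170488 ≈ 25815000 N·m (5 s.f.)

25815000 N·m


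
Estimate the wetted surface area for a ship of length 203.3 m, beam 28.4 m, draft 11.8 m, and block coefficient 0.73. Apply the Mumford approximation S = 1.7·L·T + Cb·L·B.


Formula: S = 1.7*L*T + V/T with V = Cb*L*B*T, i.e. S = L * (1.7*T + Cb*B)
Step 1 — 1.7*T = 1.7 * 11.8 = 20.06 m
Step 2 — Cb*B = 0.73 * 28.4 = 20.732 m
Step 3 — 1.7*T + Cb*B = 20.06 + 20.732 = 40.792 m
Step 4 — S = 203.3 * 40.792 ≈ 8293.0 m^2 (5 s.f.)

8293.0 m^2


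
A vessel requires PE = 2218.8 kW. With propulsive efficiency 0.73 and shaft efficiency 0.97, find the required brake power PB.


Formula: PB = PE / (eta_D * eta_S)
Step 1 — combined efficiency = eta_D * eta_S = 0.73 * 0.97 = 0.7081
Step 2 — PB = 2218.8 / 0.7081 ≈ 3133.5 kW (5 s.f.)

3133.5 kW


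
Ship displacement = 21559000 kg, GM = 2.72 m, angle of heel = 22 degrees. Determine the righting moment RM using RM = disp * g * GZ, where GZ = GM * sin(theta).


Formula: GZ = GM * sin(theta); RM = disp * g * GZ
Step 1 — GZ = 2.72 * sin(22°) = 2.72 * 0.374607 = 1.018931 m
Step 2 — RM = 21559000 * 9.81 * 1.018931 ≈ 215500000 N·m (5 s.f.)

215500000 N·m


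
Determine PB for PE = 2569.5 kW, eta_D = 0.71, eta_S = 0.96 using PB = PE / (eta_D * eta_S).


Formula: PB = PE / (eta_D * eta_S)
Step 1 — combined efficiency = eta_D * eta_S = 0.71 * 0.96 = 0.6816
Step 2 — PB = 2569.5 / 0.6816 ≈ 3769.8 kW (5 s.f.)

3769.8 kW


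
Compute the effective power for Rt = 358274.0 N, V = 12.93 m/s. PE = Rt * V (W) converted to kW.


Formula: PE = Rt * V / 1000 (kW)
Step 1 — PE (W) = 358274.0 * 12.93 = 4632482.82 W
Step 2 — PE (kW) = 4632482.82 / 1000 ≈ 4632.5 kW (5 s.f.)

4632.5 kW


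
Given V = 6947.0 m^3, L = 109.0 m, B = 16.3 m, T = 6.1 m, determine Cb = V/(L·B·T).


Formula: Cb = V / (L * B * T)
Step 1 — L * B * T = 109.0 * 16.3 * 6.1 = 10837.87 m^3
Step 2 — Cb = 6947.0 / 10837.87 ≈ 0.64099 (5 s.f.)

0.64099


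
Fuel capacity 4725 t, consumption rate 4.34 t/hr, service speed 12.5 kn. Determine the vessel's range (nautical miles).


Formula: endurance = fuel / rate; range = endurance * speed
Step 1 — endurance = 4725 / 4.34 = 1088.7097 hours
Step 2 — range = 1088.7097 * 12.5 ≈ 13609 nautical miles (5 s.f.)

13609 NM


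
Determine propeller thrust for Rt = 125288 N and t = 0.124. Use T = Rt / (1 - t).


Formula: T = Rt / (1 - t)
Step 1 — (1 - t) = 1 - 0.124 = 0.876
Step 2 — T = 125288 / 0.876 ≈ 143020 N (5 s.f.)

143020 N


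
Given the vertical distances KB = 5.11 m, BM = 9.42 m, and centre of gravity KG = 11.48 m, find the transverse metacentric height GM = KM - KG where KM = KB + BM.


Formula: GM = KB + BM - KG
Step 1 — KM = KB + BM = 5.11 + 9.42 = 14.53 m
Step 2 — GM = KM - KG = 14.53 - 11.48 = 3.05 m

3.05 m


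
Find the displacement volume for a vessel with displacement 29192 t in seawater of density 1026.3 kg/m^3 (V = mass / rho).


Formula: V = mass / rho
Step 1 — convert tonnes to kg: 29192 t * 1000 = 29192000 kg
Step 2 — V = 29192000 / 1026.3 ≈ 28444 m^3 (5 s.f.)

28444 m^3


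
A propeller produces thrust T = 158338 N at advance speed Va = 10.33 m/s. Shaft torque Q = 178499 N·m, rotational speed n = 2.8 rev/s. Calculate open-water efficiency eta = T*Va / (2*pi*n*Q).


Formula: eta = T * Va / (2 * pi * n * Q)
Step 1 — numerator = T * Va = 158338 * 10.33 = 1635631.54
Step 2 — 2 * pi * n = 2 * pi * 2.8 = 17.592919
Step 3 — denominator = 17.592919 * 178499 = 3140318.45
Step 4 — eta = 1635631.54 / 3140318.45 ≈ 0.52085 (5 s.f.)

0.52085


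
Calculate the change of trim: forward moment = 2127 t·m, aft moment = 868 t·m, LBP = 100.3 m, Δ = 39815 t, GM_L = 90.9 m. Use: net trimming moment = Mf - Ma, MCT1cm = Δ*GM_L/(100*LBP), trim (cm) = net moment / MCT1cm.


Formula: net trimming moment = Mf - Ma; MCT1cm = Δ*GM_L/(100*LBP); trim = net moment / MCT1cm
Step 1 — net trimming moment = 2127 - 868 = 1259 t·m
Step 2 — MCT1cm = 39815 * 90.9 / (100 * 100.3) = 360.8358 t·m/cm
Step 3 — trim = 1259 / 360.8358 ≈ 3.4891 cm (5 s.f.)

3.4891 cm


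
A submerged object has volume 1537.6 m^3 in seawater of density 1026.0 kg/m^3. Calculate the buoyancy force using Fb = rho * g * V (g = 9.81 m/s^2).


Formula: Fb = rho * g * V
Substituting: Fb = 1026.0 * 9.81 * 1537.6
Intermediate: 1026.0 * 9.81 = 10065.06
Result: Fb = 10065.06 * 1537.6 ≈ 15476000 N (5 s.f.)

15476000 N


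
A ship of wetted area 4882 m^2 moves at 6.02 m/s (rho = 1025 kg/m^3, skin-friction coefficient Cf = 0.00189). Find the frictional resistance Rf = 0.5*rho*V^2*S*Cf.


Formula: Rf = 0.5 * rho * V^2 * S * Cf
Step 1 — V^2 = 6.02^2 = 36.2404
Step 2 — 0.5 * rho * V^2 = 0.5 * 1025 * 36.2404 = 18573.205
Step 3 — Rf = 18573.205 * 4882 * 0.00189 ≈ 171370 N (5 s.f.)

171370 N


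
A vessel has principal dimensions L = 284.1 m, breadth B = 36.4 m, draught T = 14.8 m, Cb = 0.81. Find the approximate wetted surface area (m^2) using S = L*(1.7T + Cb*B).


Formula: S = 1.7*L*T + V/T with V = Cb*L*B*T, i.e. S = L * (1.7*T + Cb*B)
Step 1 — 1.7*T = 1.7 * 14.8 = 25.16 m
Step 2 — Cb*B = 0.81 * 36.4 = 29.484 m
Step 3 — 1.7*T + Cb*B = 25.16 + 29.484 = 54.644 m
Step 4 — S = 284.1 * 54.644 ≈ 15524 m^2 (5 s.f.)

15524 m^2


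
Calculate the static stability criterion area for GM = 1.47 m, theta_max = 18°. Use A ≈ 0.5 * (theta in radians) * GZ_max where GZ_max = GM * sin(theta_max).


Formula: GZ_max = GM * sin(theta); Area = 0.5 * theta_rad * GZ_max
Step 1 — GZ_max = 1.47 * sin(18°) = 1.47 * 0.309017 = 0.454255 m
Step 2 — theta_rad = 18 * pi/180 = 0.314159 rad
Step 3 — Area = 0.5 * 0.314159 * 0.454255 ≈ 0.071354 m·rad (5 s.f.)

0.071354 m·rad


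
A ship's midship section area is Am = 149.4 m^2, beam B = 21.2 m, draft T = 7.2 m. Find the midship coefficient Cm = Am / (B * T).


Formula: Cm = Am / (B * T)
Step 1 — B * T = 21.2 * 7.2 = 152.64 m^2
Step 2 — Cm = 149.4 / 152.64 ≈ 0.97877 (5 s.f.)

0.97877


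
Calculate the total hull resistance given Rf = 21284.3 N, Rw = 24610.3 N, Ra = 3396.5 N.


Formula: Rt = Rf + Rw + Ra
Substituting: Rt = 21284.3 + 24610.3 + 3396.5
Result: Rt = 49291.1 N

49291.1 N


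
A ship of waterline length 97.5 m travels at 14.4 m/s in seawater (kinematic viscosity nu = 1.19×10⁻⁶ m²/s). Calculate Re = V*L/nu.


Formula: Re = V * L / nu
Step 1 — V * L = 14.4 * 97.5 = 1404.0 m^2/s
Step 2 — Re = 1404.0 / 1.19e-6 = 1.18e+09

1.18e+09


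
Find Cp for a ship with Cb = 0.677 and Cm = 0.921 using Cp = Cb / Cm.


Formula: Cp = Cb / Cm
Substituting: Cp = 0.677 / 0.921
Result: Cp ≈ 0.73507 (5 s.f.)

0.73507


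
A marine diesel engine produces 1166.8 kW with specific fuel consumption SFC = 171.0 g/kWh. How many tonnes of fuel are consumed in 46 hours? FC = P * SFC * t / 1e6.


Formula: FC (tonnes) = P * SFC * t / 1,000,000
Step 1 — P * SFC * t = 1166.8 * 171.0 * 46 = 9178048.8 g
Step 2 — FC (tonnes) = 9178048.8 / 1,000,000 ≈ 9.1780 tonnes (5 s.f.)

9.1780 tonnes


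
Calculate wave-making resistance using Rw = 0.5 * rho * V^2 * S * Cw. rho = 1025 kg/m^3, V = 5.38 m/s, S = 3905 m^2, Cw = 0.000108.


Formula: Rw = 0.5 * rho * V^2 * S * Cw
Step 1 — V^2 = 5.38^2 = 28.9444
Step 2 — 0.5 * rho * V^2 = 0.5 * 1025 * 28.9444 = 14834.005
Step 3 — Rw = 14834.005 * 3905 * 0.000108 ≈ 6256.1 N (5 s.f.)

6256.1 N


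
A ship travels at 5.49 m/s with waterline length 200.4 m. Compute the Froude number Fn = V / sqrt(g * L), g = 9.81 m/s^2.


Formula: Fn = V / sqrt(g * L)
Step 1 — g * L = 9.81 * 200.4 = 1965.924
Step 2 — sqrt(g * L) = sqrt(1965.924) = 44.338742
Step 3 — Fn = 5.49 / 44.338742 ≈ 0.12382 (5 s.f.)

0.12382


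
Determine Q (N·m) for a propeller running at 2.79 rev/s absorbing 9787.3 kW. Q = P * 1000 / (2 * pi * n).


Formula: Q = P_W / (2 * pi * n)
Step 1 — P_W = 9787.3 kW * 1000 = 9787300.0 W
Step 2 — 2 * pi * n = 2 * pi * 2.79 = 17.530087
Step 3 — Q = 9787300.0 / 17.530087 ≈ 558310 N·m (5 s.f.)

558310 N·m


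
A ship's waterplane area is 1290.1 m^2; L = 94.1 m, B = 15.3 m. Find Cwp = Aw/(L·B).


Formula: Cwp = Aw / (L * B)
Step 1 — L * B = 94.1 * 15.3 = 1439.73 m^2
Step 2 — Cwp = 1290.1 / 1439.73 ≈ 0.89607 (5 s.f.)

0.89607


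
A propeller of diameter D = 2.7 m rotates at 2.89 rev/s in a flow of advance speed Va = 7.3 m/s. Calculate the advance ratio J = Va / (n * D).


Formula: J = Va / (n * D)
Step 1 — n * D = 2.89 * 2.7 = 7.803
Step 2 — J = 7.3 / 7.803 ≈ 0.93554 (5 s.f.)

0.93554


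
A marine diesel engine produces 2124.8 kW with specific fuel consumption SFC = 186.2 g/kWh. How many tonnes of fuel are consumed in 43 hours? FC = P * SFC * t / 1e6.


Formula: FC (tonnes) = P * SFC * t / 1,000,000
Step 1 — P * SFC * t = 2124.8 * 186.2 * 43 = 17012423.68 g
Step 2 — FC (tonnes) = 17012423.68 / 1,000,000 ≈ 17.012 tonnes (5 s.f.)

17.012 tonnes


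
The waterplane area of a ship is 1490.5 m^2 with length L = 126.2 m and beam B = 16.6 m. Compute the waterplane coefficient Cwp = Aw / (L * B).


Formula: Cwp = Aw / (L * B)
Step 1 — L * B = 126.2 * 16.6 = 2094.92 m^2
Step 2 — Cwp = 1490.5 / 2094.92 ≈ 0.71148 (5 s.f.)

0.71148


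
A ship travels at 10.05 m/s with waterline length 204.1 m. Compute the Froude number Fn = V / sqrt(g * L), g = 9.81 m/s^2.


Formula: Fn = V / sqrt(g * L)
Step 1 — g * L = 9.81 * 204.1 = 2002.221
Step 2 — sqrt(g * L) = sqrt(2002.221) = 44.746184
Step 3 — Fn = 10.05 / 44.746184 ≈ 0.22460 (5 s.f.)

0.22460


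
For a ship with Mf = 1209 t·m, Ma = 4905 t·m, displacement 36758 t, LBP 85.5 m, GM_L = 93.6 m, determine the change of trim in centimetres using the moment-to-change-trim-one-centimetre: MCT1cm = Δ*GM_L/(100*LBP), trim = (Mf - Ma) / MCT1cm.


Formula: net trimming moment = Mf - Ma; MCT1cm = Δ*GM_L/(100*LBP); trim = net moment / MCT1cm
Step 1 — net trimming moment = 1209 - 4905 = -3696 t·m
Step 2 — MCT1cm = 36758 * 93.6 / (100 * 85.5) = 402.4034 t·m/cm
Step 3 — trim = -3696 / 402.4034 ≈ -9.1848 cm (5 s.f.)

-9.1848 cm


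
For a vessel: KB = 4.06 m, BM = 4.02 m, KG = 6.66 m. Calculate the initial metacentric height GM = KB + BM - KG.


Formula: GM = KB + BM - KG
Step 1 — KM = KB + BM = 4.06 + 4.02 = 8.08 m
Step 2 — GM = KM - KG = 8.08 - 6.66 = 1.42 m

1.42 m


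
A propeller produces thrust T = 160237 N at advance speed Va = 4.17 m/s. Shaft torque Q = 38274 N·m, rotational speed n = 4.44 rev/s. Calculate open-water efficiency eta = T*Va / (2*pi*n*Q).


Formula: eta = T * Va / (2 * pi * n * Q)
Step 1 — numerator = T * Va = 160237 * 4.17 = 668188.29
Step 2 — 2 * pi * n = 2 * pi * 4.44 = 27.897343
Step 3 — denominator = 27.897343 * 38274 = 1067742.91
Step 4 — eta = 668188.29 / 1067742.91 ≈ 0.62580 (5 s.f.)

0.62580


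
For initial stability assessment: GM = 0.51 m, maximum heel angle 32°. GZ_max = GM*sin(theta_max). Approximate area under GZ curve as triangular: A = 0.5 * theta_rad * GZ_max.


Formula: GZ_max = GM * sin(theta); Area = 0.5 * theta_rad * GZ_max
Step 1 — GZ_max = 0.51 * sin(32°) = 0.51 * 0.529919 = 0.270259 m
Step 2 — theta_rad = 32 * pi/180 = 0.558505 rad
Step 3 — Area = 0.5 * 0.558505 * 0.270259 ≈ 0.075471 m·rad (5 s.f.)

0.075471 m·rad


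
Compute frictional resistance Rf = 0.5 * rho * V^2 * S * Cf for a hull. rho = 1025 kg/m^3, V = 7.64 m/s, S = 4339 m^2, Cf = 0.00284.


Formula: Rf = 0.5 * rho * V^2 * S * Cf
Step 1 — V^2 = 7.64^2 = 58.3696
Step 2 — 0.5 * rho * V^2 = 0.5 * 1025 * 58.3696 = 29914.42
Step 3 — Rf = 29914.42 * 4339 * 0.00284 ≈ 368630 N (5 s.f.)

368630 N


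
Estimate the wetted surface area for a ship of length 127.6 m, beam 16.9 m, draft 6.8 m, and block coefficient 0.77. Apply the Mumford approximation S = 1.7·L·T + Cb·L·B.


Formula: S = 1.7*L*T + V/T with V = Cb*L*B*T, i.e. S = L * (1.7*T + Cb*B)
Step 1 — 1.7*T = 1.7 * 6.8 = 11.56 m
Step 2 — Cb*B = 0.77 * 16.9 = 13.013 m
Step 3 — 1.7*T + Cb*B = 11.56 + 13.013 = 24.573 m
Step 4 — S = 127.6 * 24.573 ≈ 3135.5 m^2 (5 s.f.)

3135.5 m^2


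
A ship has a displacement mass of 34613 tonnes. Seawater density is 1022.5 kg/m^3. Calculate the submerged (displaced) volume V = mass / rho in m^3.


Formula: V = mass / rho
Step 1 — convert tonnes to kg: 34613 t * 1000 = 34613000 kg
Step 2 — V = 34613000 / 1022.5 ≈ 33851 m^3 (5 s.f.)

33851 m^3


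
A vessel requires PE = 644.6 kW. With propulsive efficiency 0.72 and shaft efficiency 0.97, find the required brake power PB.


Formula: PB = PE / (eta_D * eta_S)
Step 1 — combined efficiency = eta_D * eta_S = 0.72 * 0.97 = 0.6984
Step 2 — PB = 644.6 / 0.6984 ≈ 922.97 kW (5 s.f.)

922.97 kW


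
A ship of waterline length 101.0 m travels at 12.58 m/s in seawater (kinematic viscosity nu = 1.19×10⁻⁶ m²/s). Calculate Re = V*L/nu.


Formula: Re = V * L / nu
Step 1 — V * L = 12.58 * 101.0 = 1270.58 m^2/s
Step 2 — Re = 1270.58 / 1.19e-6 = 1.07e+09

1.07e+09


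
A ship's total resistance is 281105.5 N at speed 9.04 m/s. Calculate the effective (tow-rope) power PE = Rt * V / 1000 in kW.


Formula: PE = Rt * V / 1000 (kW)
Step 1 — PE (W) = 281105.5 * 9.04 = 2541193.72 W
Step 2 — PE (kW) = 2541193.72 / 1000 ≈ 2541.2 kW (5 s.f.)

2541.2 kW


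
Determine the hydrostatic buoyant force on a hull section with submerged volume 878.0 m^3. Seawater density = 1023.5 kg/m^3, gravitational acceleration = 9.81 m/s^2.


Formula: Fb = rho * g * V
Substituting: Fb = 1023.5 * 9.81 * 878.0
Intermediate: 1023.5 * 9.81 = 10040.535
Result: Fb = 10040.535 * 878.0 ≈ 8815600 N (5 s.f.)

8815600 N


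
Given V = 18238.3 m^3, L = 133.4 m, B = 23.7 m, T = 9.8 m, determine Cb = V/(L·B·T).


Formula: Cb = V / (L * B * T)
Step 1 — L * B * T = 133.4 * 23.7 * 9.8 = 30983.484 m^3
Step 2 — Cb = 18238.3 / 30983.484 ≈ 0.58865 (5 s.f.)

0.58865


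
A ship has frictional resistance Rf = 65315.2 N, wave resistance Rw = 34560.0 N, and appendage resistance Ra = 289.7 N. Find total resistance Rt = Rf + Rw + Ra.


Formula: Rt = Rf + Rw + Ra
Substituting: Rt = 65315.2 + 34560.0 + 289.7
Result: Rt = 100164.9 N

100164.9 N


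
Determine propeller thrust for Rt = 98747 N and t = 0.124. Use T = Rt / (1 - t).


Formula: T = Rt / (1 - t)
Step 1 — (1 - t) = 1 - 0.124 = 0.876
Step 2 — T = 98747 / 0.876 ≈ 112720 N (5 s.f.)

112720 N


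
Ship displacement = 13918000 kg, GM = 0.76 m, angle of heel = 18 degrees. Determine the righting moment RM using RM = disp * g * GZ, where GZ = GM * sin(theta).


Formula: GZ = GM * sin(theta); RM = disp * g * GZ
Step 1 — GZ = 0.76 * sin(18°) = 0.76 * 0.309017 = 0.234853 m
Step 2 — RM = 13918000 * 9.81 * 0.234853 ≈ 32066000 N·m (5 s.f.)

32066000 N·m


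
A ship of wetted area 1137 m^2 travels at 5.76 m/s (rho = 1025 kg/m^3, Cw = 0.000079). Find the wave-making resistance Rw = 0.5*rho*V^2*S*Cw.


Formula: Rw = 0.5 * rho * V^2 * S * Cw
Step 1 — V^2 = 5.76^2 = 33.1776
Step 2 — 0.5 * rho * V^2 = 0.5 * 1025 * 33.1776 = 17003.52
Step 3 — Rw = 17003.52 * 1137 * 0.000079 ≈ 1527.3 N (5 s.f.)

1527.3 N


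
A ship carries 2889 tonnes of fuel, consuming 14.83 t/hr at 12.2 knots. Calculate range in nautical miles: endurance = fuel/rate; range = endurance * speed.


Formula: endurance = fuel / rate; range = endurance * speed
Step 1 — endurance = 2889 / 14.83 = 194.8078 hours
Step 2 — range = 194.8078 * 12.2 ≈ 2376.7 nautical miles (5 s.f.)

2376.7 NM


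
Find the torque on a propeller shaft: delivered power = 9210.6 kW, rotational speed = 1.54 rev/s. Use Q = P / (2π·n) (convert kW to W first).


Formula: Q = P_W / (2 * pi * n)
Step 1 — P_W = 9210.6 kW * 1000 = 9210600.0 W
Step 2 — 2 * pi * n = 2 * pi * 1.54 = 9.676105
Step 3 — Q = 9210600.0 / 9.676105 ≈ 951890 N·m (5 s.f.)

951890 N·m


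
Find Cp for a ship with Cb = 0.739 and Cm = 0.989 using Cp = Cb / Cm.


Formula: Cp = Cb / Cm
Substituting: Cp = 0.739 / 0.989
Result: Cp ≈ 0.74722 (5 s.f.)

0.74722


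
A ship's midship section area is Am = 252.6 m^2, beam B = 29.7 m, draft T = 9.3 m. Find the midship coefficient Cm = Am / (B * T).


Formula: Cm = Am / (B * T)
Step 1 — B * T = 29.7 * 9.3 = 276.21 m^2
Step 2 — Cm = 252.6 / 276.21 ≈ 0.91452 (5 s.f.)

0.91452


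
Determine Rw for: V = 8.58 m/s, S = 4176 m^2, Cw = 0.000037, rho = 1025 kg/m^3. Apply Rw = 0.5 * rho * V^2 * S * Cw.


Formula: Rw = 0.5 * rho * V^2 * S * Cw
Step 1 — V^2 = 8.58^2 = 73.6164
Step 2 — 0.5 * rho * V^2 = 0.5 * 1025 * 73.6164 = 37728.405
Step 3 — Rw = 37728.405 * 4176 * 0.000037 ≈ 5829.5 N (5 s.f.)

5829.5 N


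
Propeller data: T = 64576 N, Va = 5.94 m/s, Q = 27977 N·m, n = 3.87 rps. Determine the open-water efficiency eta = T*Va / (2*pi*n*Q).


Formula: eta = T * Va / (2 * pi * n * Q)
Step 1 — numerator = T * Va = 64576 * 5.94 = 383581.44
Step 2 — 2 * pi * n = 2 * pi * 3.87 = 24.315927
Step 3 — denominator = 24.315927 * 27977 = 680286.69
Step 4 — eta = 383581.44 / 680286.69 ≈ 0.56385 (5 s.f.)

0.56385


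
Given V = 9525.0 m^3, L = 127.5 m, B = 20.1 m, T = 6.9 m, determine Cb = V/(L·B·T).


Formula: Cb = V / (L * B * T)
Step 1 — L * B * T = 127.5 * 20.1 * 6.9 = 17682.975 m^3
Step 2 — Cb = 9525.0 / 17682.975 ≈ 0.53865 (5 s.f.)

0.53865


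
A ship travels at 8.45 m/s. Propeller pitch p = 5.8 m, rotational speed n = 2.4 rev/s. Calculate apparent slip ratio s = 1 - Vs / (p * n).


Formula: s = 1 - Vs / (p * n)
Step 1 — p * n = 5.8 * 2.4 = 13.92
Step 2 — Vs / (p*n) = 8.45 / 13.92 = 0.60704 (6 d.p.)
Step 3 — s = 1 - 0.60704 = 0.39296

0.39296


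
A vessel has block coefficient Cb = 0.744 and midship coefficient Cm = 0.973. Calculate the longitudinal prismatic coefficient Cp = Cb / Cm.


Formula: Cp = Cb / Cm
Substituting: Cp = 0.744 / 0.973
Result: Cp ≈ 0.76465 (5 s.f.)

0.76465


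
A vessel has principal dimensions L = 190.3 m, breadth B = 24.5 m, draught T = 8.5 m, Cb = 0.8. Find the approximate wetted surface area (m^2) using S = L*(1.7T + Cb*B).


Formula: S = 1.7*L*T + V/T with V = Cb*L*B*T, i.e. S = L * (1.7*T + Cb*B)
Step 1 — 1.7*T = 1.7 * 8.5 = 14.45 m
Step 2 — Cb*B = 0.8 * 24.5 = 19.6 m
Step 3 — 1.7*T + Cb*B = 14.45 + 19.6 = 34.05 m
Step 4 — S = 190.3 * 34.05 ≈ 6479.7 m^2 (5 s.f.)

6479.7 m^2


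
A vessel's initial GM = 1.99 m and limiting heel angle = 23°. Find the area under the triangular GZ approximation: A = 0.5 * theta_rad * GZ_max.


Formula: GZ_max = GM * sin(theta); Area = 0.5 * theta_rad * GZ_max
Step 1 — GZ_max = 1.99 * sin(23°) = 1.99 * 0.390731 = 0.777555 m
Step 2 — theta_rad = 23 * pi/180 = 0.401426 rad
Step 3 — Area = 0.5 * 0.401426 * 0.777555 ≈ 0.15607 m·rad (5 s.f.)

0.15607 m·rad


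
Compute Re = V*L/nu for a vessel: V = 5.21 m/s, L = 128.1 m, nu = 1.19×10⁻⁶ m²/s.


Formula: Re = V * L / nu
Step 1 — V * L = 5.21 * 128.1 = 667.401 m^2/s
Step 2 — Re = 667.401 / 1.19e-6 = 5.61e+08

5.61e+08


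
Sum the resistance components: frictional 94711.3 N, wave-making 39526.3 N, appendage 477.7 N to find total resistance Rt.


Formula: Rt = Rf + Rw + Ra
Substituting: Rt = 94711.3 + 39526.3 + 477.7
Result: Rt = 134715.3 N

134715.3 N


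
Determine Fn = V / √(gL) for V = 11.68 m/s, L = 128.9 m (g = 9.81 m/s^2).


Formula: Fn = V / sqrt(g * L)
Step 1 — g * L = 9.81 * 128.9 = 1264.509
Step 2 — sqrt(g * L) = sqrt(1264.509) = 35.559935
Step 3 — Fn = 11.68 / 35.559935 ≈ 0.32846 (5 s.f.)

0.32846


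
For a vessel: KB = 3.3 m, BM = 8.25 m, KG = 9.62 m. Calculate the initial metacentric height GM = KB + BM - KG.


Formula: GM = KB + BM - KG
Step 1 — KM = KB + BM = 3.3 + 8.25 = 11.55 m
Step 2 — GM = KM - KG = 11.55 - 9.62 = 1.93 m

1.93 m


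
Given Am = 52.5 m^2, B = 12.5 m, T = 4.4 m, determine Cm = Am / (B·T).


Formula: Cm = Am / (B * T)
Step 1 — B * T = 12.5 * 4.4 = 55.0 m^2
Step 2 — Cm = 52.5 / 55.0 ≈ 0.95455 (5 s.f.)

0.95455


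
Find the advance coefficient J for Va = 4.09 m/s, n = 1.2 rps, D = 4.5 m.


Formula: J = Va / (n * D)
Step 1 — n * D = 1.2 * 4.5 = 5.4
Step 2 — J = 4.09 / 5.4 ≈ 0.75741 (5 s.f.)

0.75741


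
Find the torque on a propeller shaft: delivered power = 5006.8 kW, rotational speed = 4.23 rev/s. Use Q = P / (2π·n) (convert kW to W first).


Formula: Q = P_W / (2 * pi * n)
Step 1 — P_W = 5006.8 kW * 1000 = 5006800.0 W
Step 2 — 2 * pi * n = 2 * pi * 4.23 = 26.577874
Step 3 — Q = 5006800.0 / 26.577874 ≈ 188380 N·m (5 s.f.)

188380 N·m


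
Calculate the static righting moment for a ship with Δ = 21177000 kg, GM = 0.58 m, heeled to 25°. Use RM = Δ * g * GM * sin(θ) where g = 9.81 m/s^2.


Formula: GZ = GM * sin(theta); RM = disp * g * GZ
Step 1 — GZ = 0.58 * sin(25°) = 0.58 * 0.422618 = 0.245118 m
Step 2 — RM = 21177000 * 9.81 * 0.245118 ≈ 50922000 N·m (5 s.f.)

50922000 N·m


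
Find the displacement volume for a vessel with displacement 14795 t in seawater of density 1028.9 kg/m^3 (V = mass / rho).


Formula: V = mass / rho
Step 1 — convert tonnes to kg: 14795 t * 1000 = 14795000 kg
Step 2 — V = 14795000 / 1028.9 ≈ 14379 m^3 (5 s.f.)

14379 m^3


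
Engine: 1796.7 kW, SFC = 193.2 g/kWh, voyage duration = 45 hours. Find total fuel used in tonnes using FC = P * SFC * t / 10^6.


Formula: FC (tonnes) = P * SFC * t / 1,000,000
Step 1 — P * SFC * t = 1796.7 * 193.2 * 45 = 15620509.8 g
Step 2 — FC (tonnes) = 15620509.8 / 1,000,000 ≈ 15.621 tonnes (5 s.f.)

15.621 tonnes


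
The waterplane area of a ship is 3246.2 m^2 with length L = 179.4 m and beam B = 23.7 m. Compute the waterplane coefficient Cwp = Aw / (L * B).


Formula: Cwp = Aw / (L * B)
Step 1 — L * B = 179.4 * 23.7 = 4251.78 m^2
Step 2 — Cwp = 3246.2 / 4251.78 ≈ 0.76349 (5 s.f.)

0.76349


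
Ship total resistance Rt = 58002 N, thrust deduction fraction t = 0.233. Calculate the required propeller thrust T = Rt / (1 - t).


Formula: T = Rt / (1 - t)
Step 1 — (1 - t) = 1 - 0.233 = 0.767
Step 2 — T = 58002 / 0.767 ≈ 75622 N (5 s.f.)

75622 N


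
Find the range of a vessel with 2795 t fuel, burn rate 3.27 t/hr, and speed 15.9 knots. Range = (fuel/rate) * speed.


Formula: endurance = fuel / rate; range = endurance * speed
Step 1 — endurance = 2795 / 3.27 = 854.7401 hours
Step 2 — range = 854.7401 * 15.9 ≈ 13590 nautical miles (5 s.f.)

13590 NM
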